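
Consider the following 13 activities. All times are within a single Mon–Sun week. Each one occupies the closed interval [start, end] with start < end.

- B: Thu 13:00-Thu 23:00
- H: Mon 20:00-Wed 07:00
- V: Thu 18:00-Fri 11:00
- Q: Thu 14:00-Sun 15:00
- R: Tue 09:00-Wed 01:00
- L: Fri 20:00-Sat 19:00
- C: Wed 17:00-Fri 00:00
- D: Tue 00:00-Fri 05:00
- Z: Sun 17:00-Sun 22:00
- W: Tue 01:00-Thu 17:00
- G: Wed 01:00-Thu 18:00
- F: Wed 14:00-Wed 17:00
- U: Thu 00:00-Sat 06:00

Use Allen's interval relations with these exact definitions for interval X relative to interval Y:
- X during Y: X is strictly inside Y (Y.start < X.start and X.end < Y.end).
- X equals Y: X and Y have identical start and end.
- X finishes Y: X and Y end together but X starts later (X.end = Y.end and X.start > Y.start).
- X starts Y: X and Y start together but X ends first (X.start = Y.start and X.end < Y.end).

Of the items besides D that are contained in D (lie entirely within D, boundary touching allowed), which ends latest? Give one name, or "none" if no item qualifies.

Target D = [Tue 00:00, Fri 05:00].
B [Thu 13:00, Thu 23:00] → during → candidate.
C [Wed 17:00, Fri 00:00] → during → candidate.
F [Wed 14:00, Wed 17:00] → during → candidate.
G [Wed 01:00, Thu 18:00] → during → candidate.
H [Mon 20:00, Wed 07:00] → overlaps → excluded.
L [Fri 20:00, Sat 19:00] → after → excluded.
Q [Thu 14:00, Sun 15:00] → overlapped-by → excluded.
R [Tue 09:00, Wed 01:00] → during → candidate.
U [Thu 00:00, Sat 06:00] → overlapped-by → excluded.
V [Thu 18:00, Fri 11:00] → overlapped-by → excluded.
W [Tue 01:00, Thu 17:00] → during → candidate.
Z [Sun 17:00, Sun 22:00] → after → excluded.
Among candidates, latest end is Fri 00:00 → C.

C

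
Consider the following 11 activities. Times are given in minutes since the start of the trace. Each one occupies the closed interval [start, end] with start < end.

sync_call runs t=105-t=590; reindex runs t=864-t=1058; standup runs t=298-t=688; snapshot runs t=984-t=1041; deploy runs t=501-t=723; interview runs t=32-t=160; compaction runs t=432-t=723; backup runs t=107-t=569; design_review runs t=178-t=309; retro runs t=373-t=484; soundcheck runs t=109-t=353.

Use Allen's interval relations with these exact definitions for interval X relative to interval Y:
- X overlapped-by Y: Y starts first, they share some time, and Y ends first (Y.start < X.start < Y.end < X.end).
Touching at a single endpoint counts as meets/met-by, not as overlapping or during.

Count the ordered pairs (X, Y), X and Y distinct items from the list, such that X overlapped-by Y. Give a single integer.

14

Checking all 110 ordered pairs for relation 'overlapped-by'; matching pairs in alphabetical order:
(backup, interview): backup overlapped-by interview ✓
(compaction, backup): compaction overlapped-by backup ✓
(compaction, retro): compaction overlapped-by retro ✓
(compaction, standup): compaction overlapped-by standup ✓
(compaction, sync_call): compaction overlapped-by sync_call ✓
(deploy, backup): deploy overlapped-by backup ✓
(deploy, standup): deploy overlapped-by standup ✓
(deploy, sync_call): deploy overlapped-by sync_call ✓
(soundcheck, interview): soundcheck overlapped-by interview ✓
(standup, backup): standup overlapped-by backup ✓
(standup, design_review): standup overlapped-by design_review ✓
(standup, soundcheck): standup overlapped-by soundcheck ✓
(standup, sync_call): standup overlapped-by sync_call ✓
(sync_call, interview): sync_call overlapped-by interview ✓
Count: 14.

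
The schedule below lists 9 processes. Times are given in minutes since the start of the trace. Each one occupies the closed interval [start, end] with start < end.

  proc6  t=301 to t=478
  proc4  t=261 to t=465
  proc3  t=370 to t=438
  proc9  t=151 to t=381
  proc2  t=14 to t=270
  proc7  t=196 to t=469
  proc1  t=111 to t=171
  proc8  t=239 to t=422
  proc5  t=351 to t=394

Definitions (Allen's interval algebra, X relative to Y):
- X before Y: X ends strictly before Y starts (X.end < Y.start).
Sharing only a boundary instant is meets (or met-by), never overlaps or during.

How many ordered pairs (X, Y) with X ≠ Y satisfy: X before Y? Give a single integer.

9

Checking all 72 ordered pairs for relation 'before'; matching pairs in alphabetical order:
(proc1, proc3): proc1 before proc3 ✓
(proc1, proc4): proc1 before proc4 ✓
(proc1, proc5): proc1 before proc5 ✓
(proc1, proc6): proc1 before proc6 ✓
(proc1, proc7): proc1 before proc7 ✓
(proc1, proc8): proc1 before proc8 ✓
(proc2, proc3): proc2 before proc3 ✓
(proc2, proc5): proc2 before proc5 ✓
(proc2, proc6): proc2 before proc6 ✓
Count: 9.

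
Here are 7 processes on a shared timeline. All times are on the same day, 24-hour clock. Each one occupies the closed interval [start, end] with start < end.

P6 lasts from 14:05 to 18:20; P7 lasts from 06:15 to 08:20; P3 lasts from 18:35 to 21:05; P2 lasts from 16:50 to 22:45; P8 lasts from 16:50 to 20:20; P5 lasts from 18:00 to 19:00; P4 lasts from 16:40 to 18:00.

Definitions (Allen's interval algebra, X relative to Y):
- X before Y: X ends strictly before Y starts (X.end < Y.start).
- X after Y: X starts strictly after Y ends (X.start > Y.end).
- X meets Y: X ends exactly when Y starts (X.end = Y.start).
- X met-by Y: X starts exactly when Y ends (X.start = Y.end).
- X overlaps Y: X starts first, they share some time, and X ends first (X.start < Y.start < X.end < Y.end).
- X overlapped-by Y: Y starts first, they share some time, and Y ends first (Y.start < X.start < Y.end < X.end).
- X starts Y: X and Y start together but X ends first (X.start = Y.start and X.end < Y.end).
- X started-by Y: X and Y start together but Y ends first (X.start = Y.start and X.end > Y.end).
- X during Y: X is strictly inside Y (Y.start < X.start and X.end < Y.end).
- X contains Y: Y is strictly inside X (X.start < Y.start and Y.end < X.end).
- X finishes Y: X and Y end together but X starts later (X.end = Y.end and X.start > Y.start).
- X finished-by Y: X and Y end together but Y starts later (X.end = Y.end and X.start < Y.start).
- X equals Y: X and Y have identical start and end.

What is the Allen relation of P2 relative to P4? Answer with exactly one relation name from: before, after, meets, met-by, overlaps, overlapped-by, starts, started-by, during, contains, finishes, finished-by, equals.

P2 = [16:50, 22:45]; P4 = [16:40, 18:00].
Compare endpoints: P2.start > P4.start, P2.start < P4.end, P2.end > P4.start, P2.end > P4.end.
That pattern is 'overlapped-by'.

overlapped-by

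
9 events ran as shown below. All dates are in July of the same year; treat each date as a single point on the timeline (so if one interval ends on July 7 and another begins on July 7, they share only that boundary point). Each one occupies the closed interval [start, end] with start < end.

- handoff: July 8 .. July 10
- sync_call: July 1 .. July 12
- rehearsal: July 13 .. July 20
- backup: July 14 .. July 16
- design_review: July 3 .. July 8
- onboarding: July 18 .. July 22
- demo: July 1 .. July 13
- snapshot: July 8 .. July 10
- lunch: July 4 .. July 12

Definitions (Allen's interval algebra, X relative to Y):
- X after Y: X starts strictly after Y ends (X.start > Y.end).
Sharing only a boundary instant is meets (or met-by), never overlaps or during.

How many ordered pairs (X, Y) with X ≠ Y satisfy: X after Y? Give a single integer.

18

Checking all 72 ordered pairs for relation 'after'; matching pairs in alphabetical order:
(backup, demo): backup after demo ✓
(backup, design_review): backup after design_review ✓
(backup, handoff): backup after handoff ✓
(backup, lunch): backup after lunch ✓
(backup, snapshot): backup after snapshot ✓
(backup, sync_call): backup after sync_call ✓
(onboarding, backup): onboarding after backup ✓
(onboarding, demo): onboarding after demo ✓
(onboarding, design_review): onboarding after design_review ✓
(onboarding, handoff): onboarding after handoff ✓
(onboarding, lunch): onboarding after lunch ✓
(onboarding, snapshot): onboarding after snapshot ✓
(onboarding, sync_call): onboarding after sync_call ✓
(rehearsal, design_review): rehearsal after design_review ✓
(rehearsal, handoff): rehearsal after handoff ✓
(rehearsal, lunch): rehearsal after lunch ✓
(rehearsal, snapshot): rehearsal after snapshot ✓
(rehearsal, sync_call): rehearsal after sync_call ✓
Count: 18.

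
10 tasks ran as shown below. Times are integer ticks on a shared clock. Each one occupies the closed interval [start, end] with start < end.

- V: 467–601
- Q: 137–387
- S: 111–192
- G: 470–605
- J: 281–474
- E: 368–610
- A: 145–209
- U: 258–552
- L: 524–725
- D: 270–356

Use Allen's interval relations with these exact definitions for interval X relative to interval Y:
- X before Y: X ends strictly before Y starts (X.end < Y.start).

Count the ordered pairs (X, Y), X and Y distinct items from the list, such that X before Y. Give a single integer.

22

Checking all 90 ordered pairs for relation 'before'; matching pairs in alphabetical order:
(A, D): A before D ✓
(A, E): A before E ✓
(A, G): A before G ✓
(A, J): A before J ✓
(A, L): A before L ✓
(A, U): A before U ✓
(A, V): A before V ✓
(D, E): D before E ✓
(D, G): D before G ✓
(D, L): D before L ✓
(D, V): D before V ✓
(J, L): J before L ✓
(Q, G): Q before G ✓
(Q, L): Q before L ✓
(Q, V): Q before V ✓
(S, D): S before D ✓
(S, E): S before E ✓
(S, G): S before G ✓
(S, J): S before J ✓
(S, L): S before L ✓
(S, U): S before U ✓
(S, V): S before V ✓
Count: 22.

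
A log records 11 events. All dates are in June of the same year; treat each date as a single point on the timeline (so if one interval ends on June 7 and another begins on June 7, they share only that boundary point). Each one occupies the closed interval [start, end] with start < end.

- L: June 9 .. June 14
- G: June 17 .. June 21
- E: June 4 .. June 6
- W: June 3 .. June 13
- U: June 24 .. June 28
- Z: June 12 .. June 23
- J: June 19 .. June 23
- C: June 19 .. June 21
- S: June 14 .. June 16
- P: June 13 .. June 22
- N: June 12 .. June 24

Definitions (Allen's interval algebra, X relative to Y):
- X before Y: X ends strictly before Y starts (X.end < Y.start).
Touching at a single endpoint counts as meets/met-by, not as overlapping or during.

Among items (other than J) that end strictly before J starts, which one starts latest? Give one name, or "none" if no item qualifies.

S

Target J = [June 19, June 23].
C [June 19, June 21] → starts → excluded.
E [June 4, June 6] → before → candidate.
G [June 17, June 21] → overlaps → excluded.
L [June 9, June 14] → before → candidate.
N [June 12, June 24] → contains → excluded.
P [June 13, June 22] → overlaps → excluded.
S [June 14, June 16] → before → candidate.
U [June 24, June 28] → after → excluded.
W [June 3, June 13] → before → candidate.
Z [June 12, June 23] → finished-by → excluded.
Among candidates, latest start is June 14 → S.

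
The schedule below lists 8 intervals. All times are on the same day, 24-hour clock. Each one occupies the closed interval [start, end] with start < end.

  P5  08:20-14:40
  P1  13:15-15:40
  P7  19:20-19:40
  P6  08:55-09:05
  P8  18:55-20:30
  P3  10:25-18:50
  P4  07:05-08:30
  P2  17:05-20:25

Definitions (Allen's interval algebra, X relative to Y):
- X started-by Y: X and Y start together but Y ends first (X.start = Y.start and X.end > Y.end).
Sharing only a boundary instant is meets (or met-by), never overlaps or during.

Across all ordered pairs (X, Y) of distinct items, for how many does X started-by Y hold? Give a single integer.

0

Checking all 56 ordered pairs for relation 'started-by'; matching pairs in alphabetical order:
No pair satisfies it.
Count: 0.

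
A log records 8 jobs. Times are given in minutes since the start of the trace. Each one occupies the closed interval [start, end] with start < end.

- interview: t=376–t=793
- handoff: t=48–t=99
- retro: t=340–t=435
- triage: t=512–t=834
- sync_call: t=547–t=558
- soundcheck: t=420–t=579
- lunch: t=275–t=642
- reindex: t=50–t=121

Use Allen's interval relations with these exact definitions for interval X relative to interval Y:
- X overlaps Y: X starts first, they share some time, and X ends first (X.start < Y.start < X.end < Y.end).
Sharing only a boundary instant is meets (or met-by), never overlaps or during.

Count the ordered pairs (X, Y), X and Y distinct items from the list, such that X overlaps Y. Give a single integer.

Checking all 56 ordered pairs for relation 'overlaps'; matching pairs in alphabetical order:
(handoff, reindex): handoff overlaps reindex ✓
(interview, triage): interview overlaps triage ✓
(lunch, interview): lunch overlaps interview ✓
(lunch, triage): lunch overlaps triage ✓
(retro, interview): retro overlaps interview ✓
(retro, soundcheck): retro overlaps soundcheck ✓
(soundcheck, triage): soundcheck overlaps triage ✓
Count: 7.

7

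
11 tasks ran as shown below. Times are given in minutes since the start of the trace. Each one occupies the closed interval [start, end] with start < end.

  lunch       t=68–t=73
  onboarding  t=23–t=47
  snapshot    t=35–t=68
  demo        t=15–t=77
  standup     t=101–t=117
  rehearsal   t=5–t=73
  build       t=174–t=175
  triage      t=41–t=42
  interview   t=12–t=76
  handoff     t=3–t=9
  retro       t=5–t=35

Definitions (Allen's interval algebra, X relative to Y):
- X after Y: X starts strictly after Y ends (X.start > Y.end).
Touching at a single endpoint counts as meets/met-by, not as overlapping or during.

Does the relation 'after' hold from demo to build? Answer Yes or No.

No

demo = [t=15, t=77], build = [t=174, t=175].
Actual relation of demo to build: before.
Asked whether 'after' holds → No.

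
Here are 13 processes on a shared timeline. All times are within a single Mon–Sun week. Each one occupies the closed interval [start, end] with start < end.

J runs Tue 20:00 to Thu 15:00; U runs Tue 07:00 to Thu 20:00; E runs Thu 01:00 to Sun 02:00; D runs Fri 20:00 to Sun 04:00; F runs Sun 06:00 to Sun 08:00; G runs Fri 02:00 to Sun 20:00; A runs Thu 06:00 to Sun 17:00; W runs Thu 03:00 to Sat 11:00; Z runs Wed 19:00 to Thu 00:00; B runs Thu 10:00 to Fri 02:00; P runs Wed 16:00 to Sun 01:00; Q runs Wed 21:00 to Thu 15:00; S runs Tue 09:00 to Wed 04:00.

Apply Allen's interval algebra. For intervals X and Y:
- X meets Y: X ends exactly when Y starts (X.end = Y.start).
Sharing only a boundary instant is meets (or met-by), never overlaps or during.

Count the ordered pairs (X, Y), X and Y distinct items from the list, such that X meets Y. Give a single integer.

1

Checking all 156 ordered pairs for relation 'meets'; matching pairs in alphabetical order:
(B, G): B meets G ✓
Count: 1.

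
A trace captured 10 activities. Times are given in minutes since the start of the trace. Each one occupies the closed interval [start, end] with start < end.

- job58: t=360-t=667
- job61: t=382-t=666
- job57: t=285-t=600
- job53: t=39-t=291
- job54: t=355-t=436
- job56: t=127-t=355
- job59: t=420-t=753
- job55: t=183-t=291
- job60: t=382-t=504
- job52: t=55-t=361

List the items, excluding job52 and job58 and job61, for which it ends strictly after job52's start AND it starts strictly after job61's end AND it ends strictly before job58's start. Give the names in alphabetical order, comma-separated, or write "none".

none

Conditions: its end is strictly after job52's start (X.end > t=55) AND its start is strictly after job61's end (X.start > t=666) AND its end is strictly before job58's start (X.end < t=360).
job53: end t=291 > t=55? ✓; start t=39 > t=666? ✗; end t=291 < t=360? ✓ → no.
job54: end t=436 > t=55? ✓; start t=355 > t=666? ✗; end t=436 < t=360? ✗ → no.
job55: end t=291 > t=55? ✓; start t=183 > t=666? ✗; end t=291 < t=360? ✓ → no.
job56: end t=355 > t=55? ✓; start t=127 > t=666? ✗; end t=355 < t=360? ✓ → no.
job57: end t=600 > t=55? ✓; start t=285 > t=666? ✗; end t=600 < t=360? ✗ → no.
job59: end t=753 > t=55? ✓; start t=420 > t=666? ✗; end t=753 < t=360? ✗ → no.
job60: end t=504 > t=55? ✓; start t=382 > t=666? ✗; end t=504 < t=360? ✗ → no.
Result: none.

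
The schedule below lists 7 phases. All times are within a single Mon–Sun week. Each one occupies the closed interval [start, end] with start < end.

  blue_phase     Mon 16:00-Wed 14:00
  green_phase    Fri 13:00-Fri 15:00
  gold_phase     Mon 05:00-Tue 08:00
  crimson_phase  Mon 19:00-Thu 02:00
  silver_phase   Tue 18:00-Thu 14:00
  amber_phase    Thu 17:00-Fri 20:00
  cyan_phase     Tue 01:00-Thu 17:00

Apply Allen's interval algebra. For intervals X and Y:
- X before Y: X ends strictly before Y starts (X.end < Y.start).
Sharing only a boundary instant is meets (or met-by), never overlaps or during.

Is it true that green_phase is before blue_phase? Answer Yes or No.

green_phase = [Fri 13:00, Fri 15:00], blue_phase = [Mon 16:00, Wed 14:00].
Actual relation of green_phase to blue_phase: after.
Asked whether 'before' holds → No.

No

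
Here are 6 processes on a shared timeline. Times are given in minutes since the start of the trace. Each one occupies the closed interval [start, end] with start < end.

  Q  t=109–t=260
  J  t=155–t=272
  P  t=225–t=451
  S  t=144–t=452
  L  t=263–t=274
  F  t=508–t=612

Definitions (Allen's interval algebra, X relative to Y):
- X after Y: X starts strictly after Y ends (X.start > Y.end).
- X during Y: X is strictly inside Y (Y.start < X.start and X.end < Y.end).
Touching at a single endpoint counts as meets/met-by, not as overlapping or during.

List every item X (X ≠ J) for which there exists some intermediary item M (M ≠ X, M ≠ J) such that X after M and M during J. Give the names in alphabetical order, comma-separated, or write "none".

Target J = [t=155, t=272].
Intermediaries M with M during J: none.
Union: none.

none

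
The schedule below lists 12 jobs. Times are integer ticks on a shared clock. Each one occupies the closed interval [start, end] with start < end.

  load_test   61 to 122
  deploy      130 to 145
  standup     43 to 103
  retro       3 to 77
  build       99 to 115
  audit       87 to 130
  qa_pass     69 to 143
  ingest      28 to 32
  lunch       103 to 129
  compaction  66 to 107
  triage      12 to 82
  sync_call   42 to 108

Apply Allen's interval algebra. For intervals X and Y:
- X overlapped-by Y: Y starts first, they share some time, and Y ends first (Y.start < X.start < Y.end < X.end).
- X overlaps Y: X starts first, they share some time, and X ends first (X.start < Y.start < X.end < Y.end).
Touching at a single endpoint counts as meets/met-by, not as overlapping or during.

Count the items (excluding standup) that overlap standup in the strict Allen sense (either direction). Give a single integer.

Target standup = [43, 103].
audit [87, 130] → overlapped-by → counts.
build [99, 115] → overlapped-by → counts.
compaction [66, 107] → overlapped-by → counts.
deploy [130, 145] → after → no.
ingest [28, 32] → before → no.
load_test [61, 122] → overlapped-by → counts.
lunch [103, 129] → met-by → no.
qa_pass [69, 143] → overlapped-by → counts.
retro [3, 77] → overlaps → counts.
sync_call [42, 108] → contains → no.
triage [12, 82] → overlaps → counts.
Total: 7.

7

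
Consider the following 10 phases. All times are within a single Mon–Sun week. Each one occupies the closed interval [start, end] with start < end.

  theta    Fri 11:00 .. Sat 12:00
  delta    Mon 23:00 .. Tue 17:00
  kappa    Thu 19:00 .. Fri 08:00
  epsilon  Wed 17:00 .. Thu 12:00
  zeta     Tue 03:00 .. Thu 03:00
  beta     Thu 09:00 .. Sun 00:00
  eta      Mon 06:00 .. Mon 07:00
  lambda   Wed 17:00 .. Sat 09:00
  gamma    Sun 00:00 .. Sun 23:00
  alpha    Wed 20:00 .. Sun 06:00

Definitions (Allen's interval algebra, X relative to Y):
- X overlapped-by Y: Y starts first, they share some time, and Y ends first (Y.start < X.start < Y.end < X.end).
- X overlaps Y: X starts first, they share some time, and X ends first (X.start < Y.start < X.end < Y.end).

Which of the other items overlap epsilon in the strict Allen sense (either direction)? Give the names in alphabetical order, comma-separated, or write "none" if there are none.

alpha, beta, zeta

Target epsilon = [Wed 17:00, Thu 12:00].
alpha [Wed 20:00, Sun 06:00] → overlapped-by → yes.
beta [Thu 09:00, Sun 00:00] → overlapped-by → yes.
delta [Mon 23:00, Tue 17:00] → before → no.
eta [Mon 06:00, Mon 07:00] → before → no.
gamma [Sun 00:00, Sun 23:00] → after → no.
kappa [Thu 19:00, Fri 08:00] → after → no.
lambda [Wed 17:00, Sat 09:00] → started-by → no.
theta [Fri 11:00, Sat 12:00] → after → no.
zeta [Tue 03:00, Thu 03:00] → overlaps → yes.
Result: alpha, beta, zeta.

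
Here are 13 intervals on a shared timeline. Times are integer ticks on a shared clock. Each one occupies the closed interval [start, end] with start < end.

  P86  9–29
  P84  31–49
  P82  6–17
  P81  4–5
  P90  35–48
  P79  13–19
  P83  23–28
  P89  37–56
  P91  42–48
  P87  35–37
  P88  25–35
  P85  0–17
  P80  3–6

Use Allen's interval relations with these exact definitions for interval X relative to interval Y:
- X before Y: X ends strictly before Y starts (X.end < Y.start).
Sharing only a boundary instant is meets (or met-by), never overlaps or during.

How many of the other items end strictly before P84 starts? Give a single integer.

7

Target P84 = [31, 49].
P79 [13, 19] → before → counts.
P80 [3, 6] → before → counts.
P81 [4, 5] → before → counts.
P82 [6, 17] → before → counts.
P83 [23, 28] → before → counts.
P85 [0, 17] → before → counts.
P86 [9, 29] → before → counts.
P87 [35, 37] → during → no.
P88 [25, 35] → overlaps → no.
P89 [37, 56] → overlapped-by → no.
P90 [35, 48] → during → no.
P91 [42, 48] → during → no.
Total: 7.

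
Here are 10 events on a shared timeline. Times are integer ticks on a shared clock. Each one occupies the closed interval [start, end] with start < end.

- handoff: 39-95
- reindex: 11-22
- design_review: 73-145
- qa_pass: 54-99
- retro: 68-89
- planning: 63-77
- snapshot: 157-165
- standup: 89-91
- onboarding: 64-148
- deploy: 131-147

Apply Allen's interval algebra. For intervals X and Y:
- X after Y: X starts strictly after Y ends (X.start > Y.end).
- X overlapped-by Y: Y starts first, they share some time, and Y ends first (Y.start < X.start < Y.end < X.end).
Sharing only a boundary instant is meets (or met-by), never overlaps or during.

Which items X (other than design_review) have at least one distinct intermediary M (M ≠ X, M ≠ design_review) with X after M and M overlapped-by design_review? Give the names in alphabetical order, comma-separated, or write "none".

Target design_review = [73, 145].
Intermediaries M with M overlapped-by design_review: deploy.
Via deploy — items with X after deploy: snapshot.
Union: snapshot.

snapshot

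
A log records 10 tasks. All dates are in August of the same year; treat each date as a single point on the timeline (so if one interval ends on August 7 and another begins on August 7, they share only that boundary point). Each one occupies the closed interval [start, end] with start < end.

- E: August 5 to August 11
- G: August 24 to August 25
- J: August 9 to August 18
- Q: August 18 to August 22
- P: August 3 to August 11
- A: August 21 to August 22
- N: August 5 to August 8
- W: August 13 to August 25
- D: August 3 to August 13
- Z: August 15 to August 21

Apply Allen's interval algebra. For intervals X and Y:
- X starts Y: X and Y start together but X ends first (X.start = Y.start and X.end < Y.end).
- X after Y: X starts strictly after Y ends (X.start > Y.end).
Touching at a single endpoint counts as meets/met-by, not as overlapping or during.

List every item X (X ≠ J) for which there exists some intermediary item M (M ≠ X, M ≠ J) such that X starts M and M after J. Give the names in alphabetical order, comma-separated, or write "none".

none

Target J = [August 9, August 18].
Intermediaries M with M after J: A, G.
Via A — items with X starts A: none.
Via G — items with X starts G: none.
Union: none.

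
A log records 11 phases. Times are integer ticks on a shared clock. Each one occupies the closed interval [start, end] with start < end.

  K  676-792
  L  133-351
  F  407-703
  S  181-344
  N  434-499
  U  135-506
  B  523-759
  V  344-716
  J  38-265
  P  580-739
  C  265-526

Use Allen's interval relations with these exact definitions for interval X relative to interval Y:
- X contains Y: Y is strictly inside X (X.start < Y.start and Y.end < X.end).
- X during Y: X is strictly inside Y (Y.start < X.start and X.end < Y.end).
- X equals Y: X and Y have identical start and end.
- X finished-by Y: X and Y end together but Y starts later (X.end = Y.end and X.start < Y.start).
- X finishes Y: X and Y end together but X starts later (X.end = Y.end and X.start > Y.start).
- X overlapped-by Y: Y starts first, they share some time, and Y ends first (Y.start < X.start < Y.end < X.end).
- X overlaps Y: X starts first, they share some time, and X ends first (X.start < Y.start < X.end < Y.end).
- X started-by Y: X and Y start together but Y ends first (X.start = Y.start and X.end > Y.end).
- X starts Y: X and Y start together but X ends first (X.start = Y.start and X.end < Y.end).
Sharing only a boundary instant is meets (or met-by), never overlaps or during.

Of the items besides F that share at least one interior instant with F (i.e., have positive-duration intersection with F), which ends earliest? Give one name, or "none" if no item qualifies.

N

Target F = [407, 703].
B [523, 759] → overlapped-by → candidate.
C [265, 526] → overlaps → candidate.
J [38, 265] → before → excluded.
K [676, 792] → overlapped-by → candidate.
L [133, 351] → before → excluded.
N [434, 499] → during → candidate.
P [580, 739] → overlapped-by → candidate.
S [181, 344] → before → excluded.
U [135, 506] → overlaps → candidate.
V [344, 716] → contains → candidate.
Among candidates, earliest end is 499 → N.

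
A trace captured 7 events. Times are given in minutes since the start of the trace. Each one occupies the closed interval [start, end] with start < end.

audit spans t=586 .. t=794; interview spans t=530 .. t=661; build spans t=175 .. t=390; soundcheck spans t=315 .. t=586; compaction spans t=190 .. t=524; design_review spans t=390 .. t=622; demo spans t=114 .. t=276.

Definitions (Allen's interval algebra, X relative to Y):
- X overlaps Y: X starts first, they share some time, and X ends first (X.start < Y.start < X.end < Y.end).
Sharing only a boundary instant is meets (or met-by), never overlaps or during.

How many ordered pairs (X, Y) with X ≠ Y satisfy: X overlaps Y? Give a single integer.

Checking all 42 ordered pairs for relation 'overlaps'; matching pairs in alphabetical order:
(build, compaction): build overlaps compaction ✓
(build, soundcheck): build overlaps soundcheck ✓
(compaction, design_review): compaction overlaps design_review ✓
(compaction, soundcheck): compaction overlaps soundcheck ✓
(demo, build): demo overlaps build ✓
(demo, compaction): demo overlaps compaction ✓
(design_review, audit): design_review overlaps audit ✓
(design_review, interview): design_review overlaps interview ✓
(interview, audit): interview overlaps audit ✓
(soundcheck, design_review): soundcheck overlaps design_review ✓
(soundcheck, interview): soundcheck overlaps interview ✓
Count: 11.

11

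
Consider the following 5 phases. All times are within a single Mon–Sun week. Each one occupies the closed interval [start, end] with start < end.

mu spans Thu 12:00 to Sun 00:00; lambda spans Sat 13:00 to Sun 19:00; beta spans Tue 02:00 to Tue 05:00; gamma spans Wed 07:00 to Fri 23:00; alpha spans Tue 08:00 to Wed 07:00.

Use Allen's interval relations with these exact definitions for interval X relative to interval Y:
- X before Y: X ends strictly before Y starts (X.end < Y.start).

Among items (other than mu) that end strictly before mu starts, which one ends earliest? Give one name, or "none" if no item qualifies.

Target mu = [Thu 12:00, Sun 00:00].
alpha [Tue 08:00, Wed 07:00] → before → candidate.
beta [Tue 02:00, Tue 05:00] → before → candidate.
gamma [Wed 07:00, Fri 23:00] → overlaps → excluded.
lambda [Sat 13:00, Sun 19:00] → overlapped-by → excluded.
Among candidates, earliest end is Tue 05:00 → beta.

beta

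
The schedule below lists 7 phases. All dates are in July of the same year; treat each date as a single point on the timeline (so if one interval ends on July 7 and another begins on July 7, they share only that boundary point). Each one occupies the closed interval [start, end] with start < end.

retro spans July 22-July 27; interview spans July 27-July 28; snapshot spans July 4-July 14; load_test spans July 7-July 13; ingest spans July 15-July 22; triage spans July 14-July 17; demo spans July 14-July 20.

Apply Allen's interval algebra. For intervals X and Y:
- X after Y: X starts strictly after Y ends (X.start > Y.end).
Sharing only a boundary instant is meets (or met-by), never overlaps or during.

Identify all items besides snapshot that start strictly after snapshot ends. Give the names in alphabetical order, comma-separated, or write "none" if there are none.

ingest, interview, retro

Target snapshot = [July 4, July 14].
demo [July 14, July 20] → met-by → no.
ingest [July 15, July 22] → after → yes.
interview [July 27, July 28] → after → yes.
load_test [July 7, July 13] → during → no.
retro [July 22, July 27] → after → yes.
triage [July 14, July 17] → met-by → no.
Result: ingest, interview, retro.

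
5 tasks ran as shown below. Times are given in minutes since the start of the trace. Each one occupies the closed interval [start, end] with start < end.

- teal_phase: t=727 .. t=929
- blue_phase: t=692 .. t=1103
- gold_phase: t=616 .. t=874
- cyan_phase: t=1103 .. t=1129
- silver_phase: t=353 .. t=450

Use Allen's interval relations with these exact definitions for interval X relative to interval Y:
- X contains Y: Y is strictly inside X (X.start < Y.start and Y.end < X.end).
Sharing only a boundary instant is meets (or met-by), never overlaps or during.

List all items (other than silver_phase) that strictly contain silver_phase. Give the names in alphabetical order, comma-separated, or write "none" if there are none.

Target silver_phase = [t=353, t=450].
blue_phase [t=692, t=1103] → after → no.
cyan_phase [t=1103, t=1129] → after → no.
gold_phase [t=616, t=874] → after → no.
teal_phase [t=727, t=929] → after → no.
Result: none.

none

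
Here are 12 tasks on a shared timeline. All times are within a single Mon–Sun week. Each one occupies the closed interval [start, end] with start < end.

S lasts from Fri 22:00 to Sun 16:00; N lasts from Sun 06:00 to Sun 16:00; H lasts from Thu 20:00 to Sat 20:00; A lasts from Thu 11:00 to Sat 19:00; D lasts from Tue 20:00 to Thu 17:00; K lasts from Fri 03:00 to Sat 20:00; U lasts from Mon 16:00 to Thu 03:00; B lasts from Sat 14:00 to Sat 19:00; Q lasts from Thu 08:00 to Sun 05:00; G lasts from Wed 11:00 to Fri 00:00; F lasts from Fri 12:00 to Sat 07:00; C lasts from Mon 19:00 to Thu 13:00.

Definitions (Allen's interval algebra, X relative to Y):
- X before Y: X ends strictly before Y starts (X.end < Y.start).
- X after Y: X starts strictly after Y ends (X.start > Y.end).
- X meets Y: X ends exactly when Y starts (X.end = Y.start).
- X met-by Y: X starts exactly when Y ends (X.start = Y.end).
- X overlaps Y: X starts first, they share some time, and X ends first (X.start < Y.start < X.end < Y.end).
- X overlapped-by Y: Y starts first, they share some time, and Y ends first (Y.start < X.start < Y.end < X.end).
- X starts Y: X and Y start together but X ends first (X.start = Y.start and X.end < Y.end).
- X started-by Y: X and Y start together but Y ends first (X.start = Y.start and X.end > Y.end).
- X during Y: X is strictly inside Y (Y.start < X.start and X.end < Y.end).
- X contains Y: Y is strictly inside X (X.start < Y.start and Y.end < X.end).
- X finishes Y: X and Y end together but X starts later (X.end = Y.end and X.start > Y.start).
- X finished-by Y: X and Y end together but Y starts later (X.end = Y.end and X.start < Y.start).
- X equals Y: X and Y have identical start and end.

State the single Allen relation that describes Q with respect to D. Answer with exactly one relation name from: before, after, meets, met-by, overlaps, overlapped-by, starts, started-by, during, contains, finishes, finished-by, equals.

Q = [Thu 08:00, Sun 05:00]; D = [Tue 20:00, Thu 17:00].
Compare endpoints: Q.start > D.start, Q.start < D.end, Q.end > D.start, Q.end > D.end.
That pattern is 'overlapped-by'.

overlapped-by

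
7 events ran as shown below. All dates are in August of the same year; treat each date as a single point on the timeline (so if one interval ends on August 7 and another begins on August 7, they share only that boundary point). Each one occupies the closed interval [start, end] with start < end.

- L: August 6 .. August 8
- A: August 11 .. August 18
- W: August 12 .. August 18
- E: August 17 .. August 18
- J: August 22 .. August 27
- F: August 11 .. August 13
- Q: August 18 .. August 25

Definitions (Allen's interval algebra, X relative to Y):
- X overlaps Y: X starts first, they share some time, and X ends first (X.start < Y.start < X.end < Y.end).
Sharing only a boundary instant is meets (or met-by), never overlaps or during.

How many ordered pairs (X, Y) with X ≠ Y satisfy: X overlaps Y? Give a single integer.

2

Checking all 42 ordered pairs for relation 'overlaps'; matching pairs in alphabetical order:
(F, W): F overlaps W ✓
(Q, J): Q overlaps J ✓
Count: 2.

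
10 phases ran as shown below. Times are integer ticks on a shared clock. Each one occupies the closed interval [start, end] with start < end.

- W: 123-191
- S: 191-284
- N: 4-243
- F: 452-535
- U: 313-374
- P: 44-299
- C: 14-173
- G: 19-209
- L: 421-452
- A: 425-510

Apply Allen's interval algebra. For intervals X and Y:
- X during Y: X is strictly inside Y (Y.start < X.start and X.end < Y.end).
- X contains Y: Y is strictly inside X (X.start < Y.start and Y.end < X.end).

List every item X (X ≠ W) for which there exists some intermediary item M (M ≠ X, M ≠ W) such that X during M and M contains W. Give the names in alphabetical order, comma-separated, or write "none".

Target W = [123, 191].
Intermediaries M with M contains W: G, N, P.
Via G — items with X during G: none.
Via N — items with X during N: C, G.
Via P — items with X during P: S.
Union: C, G, S.

C, G, S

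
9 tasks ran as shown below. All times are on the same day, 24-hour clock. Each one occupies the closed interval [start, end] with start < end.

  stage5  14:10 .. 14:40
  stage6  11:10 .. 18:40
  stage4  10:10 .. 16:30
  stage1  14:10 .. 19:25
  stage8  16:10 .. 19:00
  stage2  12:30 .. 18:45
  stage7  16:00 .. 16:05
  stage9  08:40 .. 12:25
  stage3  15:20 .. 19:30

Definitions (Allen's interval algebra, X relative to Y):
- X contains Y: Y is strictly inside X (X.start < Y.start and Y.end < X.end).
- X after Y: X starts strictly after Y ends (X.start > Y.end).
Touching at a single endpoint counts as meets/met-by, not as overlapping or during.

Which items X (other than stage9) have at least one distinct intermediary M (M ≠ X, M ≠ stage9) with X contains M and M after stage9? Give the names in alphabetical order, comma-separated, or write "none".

stage1, stage2, stage3, stage4, stage6

Target stage9 = [08:40, 12:25].
Intermediaries M with M after stage9: stage1, stage2, stage3, stage5, stage7, stage8.
Via stage1 — items with X contains stage1: none.
Via stage2 — items with X contains stage2: none.
Via stage3 — items with X contains stage3: none.
Via stage5 — items with X contains stage5: stage2, stage4, stage6.
Via stage7 — items with X contains stage7: stage1, stage2, stage3, stage4, stage6.
Via stage8 — items with X contains stage8: stage1, stage3.
Union: stage1, stage2, stage3, stage4, stage6.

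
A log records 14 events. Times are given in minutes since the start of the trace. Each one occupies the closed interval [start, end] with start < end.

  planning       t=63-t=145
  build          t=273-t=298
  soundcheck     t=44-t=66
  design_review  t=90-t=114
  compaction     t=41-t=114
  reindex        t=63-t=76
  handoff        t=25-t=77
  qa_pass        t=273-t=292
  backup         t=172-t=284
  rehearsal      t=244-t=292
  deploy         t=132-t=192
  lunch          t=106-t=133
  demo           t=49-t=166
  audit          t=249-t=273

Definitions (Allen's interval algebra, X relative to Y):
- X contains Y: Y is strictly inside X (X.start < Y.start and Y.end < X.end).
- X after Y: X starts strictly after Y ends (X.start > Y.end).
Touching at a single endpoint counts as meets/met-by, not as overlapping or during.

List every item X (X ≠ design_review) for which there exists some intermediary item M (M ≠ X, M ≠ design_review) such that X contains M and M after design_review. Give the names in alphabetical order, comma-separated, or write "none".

backup, rehearsal

Target design_review = [t=90, t=114].
Intermediaries M with M after design_review: audit, backup, build, deploy, qa_pass, rehearsal.
Via audit — items with X contains audit: backup, rehearsal.
Via backup — items with X contains backup: none.
Via build — items with X contains build: none.
Via deploy — items with X contains deploy: none.
Via qa_pass — items with X contains qa_pass: none.
Via rehearsal — items with X contains rehearsal: none.
Union: backup, rehearsal.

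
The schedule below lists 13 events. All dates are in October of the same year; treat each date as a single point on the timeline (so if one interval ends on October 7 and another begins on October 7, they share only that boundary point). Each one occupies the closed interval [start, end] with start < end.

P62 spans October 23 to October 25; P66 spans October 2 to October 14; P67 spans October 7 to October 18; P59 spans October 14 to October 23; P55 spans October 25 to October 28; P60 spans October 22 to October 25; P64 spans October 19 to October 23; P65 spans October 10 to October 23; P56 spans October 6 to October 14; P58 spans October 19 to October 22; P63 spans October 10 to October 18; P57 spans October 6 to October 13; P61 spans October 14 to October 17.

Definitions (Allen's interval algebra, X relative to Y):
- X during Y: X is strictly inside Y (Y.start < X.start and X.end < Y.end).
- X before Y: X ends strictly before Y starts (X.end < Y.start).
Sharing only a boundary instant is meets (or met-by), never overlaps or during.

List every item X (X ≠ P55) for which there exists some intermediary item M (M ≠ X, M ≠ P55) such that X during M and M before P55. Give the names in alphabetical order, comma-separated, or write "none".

Target P55 = [October 25, October 28].
Intermediaries M with M before P55: P56, P57, P58, P59, P61, P63, P64, P65, P66, P67.
Via P56 — items with X during P56: none.
Via P57 — items with X during P57: none.
Via P58 — items with X during P58: none.
Via P59 — items with X during P59: P58.
Via P61 — items with X during P61: none.
Via P63 — items with X during P63: P61.
Via P64 — items with X during P64: none.
Via P65 — items with X during P65: P58, P61.
Via P66 — items with X during P66: P57.
Via P67 — items with X during P67: P61.
Union: P57, P58, P61.

P57, P58, P61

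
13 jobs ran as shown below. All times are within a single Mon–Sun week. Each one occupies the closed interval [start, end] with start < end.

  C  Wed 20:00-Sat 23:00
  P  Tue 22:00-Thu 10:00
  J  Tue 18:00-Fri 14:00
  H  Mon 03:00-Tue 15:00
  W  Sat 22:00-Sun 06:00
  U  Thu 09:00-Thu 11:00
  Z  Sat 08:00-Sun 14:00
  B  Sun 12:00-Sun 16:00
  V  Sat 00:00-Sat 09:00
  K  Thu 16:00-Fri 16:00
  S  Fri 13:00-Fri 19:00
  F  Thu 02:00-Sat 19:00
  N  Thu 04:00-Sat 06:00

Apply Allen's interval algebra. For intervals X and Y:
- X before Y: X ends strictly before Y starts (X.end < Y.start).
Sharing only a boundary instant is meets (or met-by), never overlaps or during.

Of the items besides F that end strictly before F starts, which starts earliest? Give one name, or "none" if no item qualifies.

Target F = [Thu 02:00, Sat 19:00].
B [Sun 12:00, Sun 16:00] → after → excluded.
C [Wed 20:00, Sat 23:00] → contains → excluded.
H [Mon 03:00, Tue 15:00] → before → candidate.
J [Tue 18:00, Fri 14:00] → overlaps → excluded.
K [Thu 16:00, Fri 16:00] → during → excluded.
N [Thu 04:00, Sat 06:00] → during → excluded.
P [Tue 22:00, Thu 10:00] → overlaps → excluded.
S [Fri 13:00, Fri 19:00] → during → excluded.
U [Thu 09:00, Thu 11:00] → during → excluded.
V [Sat 00:00, Sat 09:00] → during → excluded.
W [Sat 22:00, Sun 06:00] → after → excluded.
Z [Sat 08:00, Sun 14:00] → overlapped-by → excluded.
Among candidates, earliest start is Mon 03:00 → H.

H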